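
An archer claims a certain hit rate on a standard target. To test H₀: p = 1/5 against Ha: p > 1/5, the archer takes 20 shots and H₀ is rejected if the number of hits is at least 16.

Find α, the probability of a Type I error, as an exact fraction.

The Type I error probability is α = P(Y ≥ 16) computed under H₀, where Y ~ Binomial(20, 1/5).
Adding the binomial terms for j = 16 through 20 with p = 1/5 yields 1316401/95367431640625.

1316401/95367431640625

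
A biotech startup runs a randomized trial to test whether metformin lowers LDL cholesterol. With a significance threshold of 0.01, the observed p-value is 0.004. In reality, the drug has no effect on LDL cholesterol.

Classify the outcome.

The conventional null hypothesis is that the drug has no effect on LDL cholesterol.
Since p = 0.004 < α = 0.01, H₀ is rejected.
H₀ is true (actually the drug has no effect on LDL cholesterol).
Rejecting a true H₀ is a Type I error.

Type I error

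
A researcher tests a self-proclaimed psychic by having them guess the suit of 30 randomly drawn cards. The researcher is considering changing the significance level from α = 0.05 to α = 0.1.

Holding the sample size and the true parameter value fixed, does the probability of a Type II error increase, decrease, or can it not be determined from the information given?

A larger α widens the rejection region, so when the alternative is true more outcomes lead to rejection — failing to reject becomes less likely.

It decreases.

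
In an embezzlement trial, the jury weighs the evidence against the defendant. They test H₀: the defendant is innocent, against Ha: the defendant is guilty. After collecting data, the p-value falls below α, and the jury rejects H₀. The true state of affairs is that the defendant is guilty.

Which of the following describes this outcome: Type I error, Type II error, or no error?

The test rejected a false H₀ — the decision matches the true state.

Neither — the decision is correct.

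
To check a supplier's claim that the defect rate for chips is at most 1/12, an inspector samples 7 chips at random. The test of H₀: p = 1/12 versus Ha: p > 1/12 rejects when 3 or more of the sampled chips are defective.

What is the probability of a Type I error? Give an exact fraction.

Under H₀, S ~ Binomial(7, 1/12); the Type I error rate is P(S ≥ 3).
α = 1 − P(S ≤ 2) = 1 − 11756723/11943936 = 187213/11943936.

187213/11943936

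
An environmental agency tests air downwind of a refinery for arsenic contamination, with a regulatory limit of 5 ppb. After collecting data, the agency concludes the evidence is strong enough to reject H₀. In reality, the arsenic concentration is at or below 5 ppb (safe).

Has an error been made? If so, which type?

Type I error

The conventional null hypothesis here is that the arsenic concentration is at or below 5 ppb (safe).
H₀ was rejected, but H₀ is actually true.
Rejecting a true null hypothesis is a Type I error (false positive).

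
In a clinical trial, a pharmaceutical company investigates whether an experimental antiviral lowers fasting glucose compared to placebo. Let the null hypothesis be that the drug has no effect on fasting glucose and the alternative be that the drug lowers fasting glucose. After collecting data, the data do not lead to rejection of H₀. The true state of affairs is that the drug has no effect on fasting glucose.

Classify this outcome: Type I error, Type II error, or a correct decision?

No error (correct decision).

The test retained a true H₀ — the decision matches the true state.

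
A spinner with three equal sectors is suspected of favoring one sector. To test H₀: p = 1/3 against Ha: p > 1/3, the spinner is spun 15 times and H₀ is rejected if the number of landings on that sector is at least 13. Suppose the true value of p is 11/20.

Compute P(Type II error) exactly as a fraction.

Under the alternative p = 11/20, K ~ Binomial(15, 11/20); β is the probability the test does not reject, P(K < 13).
Equivalently, β = 1 − P(K ≥ 13) = 32418940857512713659/32768000000000000000.

32418940857512713659/32768000000000000000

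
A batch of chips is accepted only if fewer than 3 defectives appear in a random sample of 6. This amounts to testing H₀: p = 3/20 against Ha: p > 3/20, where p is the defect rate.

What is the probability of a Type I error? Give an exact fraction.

α = P(reject H₀ | H₀ true) = P(Y ≥ 3 | p = 3/20), Y ~ Binomial(6, 3/20).
Computing the lower-tail complement: 1 − 6097033/6400000 = 302967/6400000.

302967/6400000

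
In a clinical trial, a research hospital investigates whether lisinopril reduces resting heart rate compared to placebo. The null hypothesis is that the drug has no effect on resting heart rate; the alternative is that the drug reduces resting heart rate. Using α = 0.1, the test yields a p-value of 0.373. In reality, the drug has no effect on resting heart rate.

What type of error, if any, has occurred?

Neither — the decision is correct.

Since p = 0.373 ≥ α = 0.1, H₀ is not rejected.
H₀ is true (actually the drug has no effect on resting heart rate).
The decision matches the true state — no error.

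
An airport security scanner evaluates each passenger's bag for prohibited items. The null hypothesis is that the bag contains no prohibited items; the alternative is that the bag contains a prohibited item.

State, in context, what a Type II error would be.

A Type II error would mean concluding that the bag contains no prohibited items (or at least failing to establish that the bag contains a prohibited item) when in fact the bag contains a prohibited item.

A Type II error is failing to reject H₀ when H₀ is false.
Here that means letting the bag through when actually the bag contains a prohibited item.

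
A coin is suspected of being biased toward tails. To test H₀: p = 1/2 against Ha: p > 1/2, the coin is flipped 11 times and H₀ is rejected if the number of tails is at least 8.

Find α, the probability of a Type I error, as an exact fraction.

29/256

α = P(reject H₀ | H₀ true) = P(S ≥ 8 | p = 1/2), with S ~ Binomial(11, 1/2).
Summing the upper tail: (165 + 55 + 11 + 1) / 2^11 = 232/2048 = 29/256.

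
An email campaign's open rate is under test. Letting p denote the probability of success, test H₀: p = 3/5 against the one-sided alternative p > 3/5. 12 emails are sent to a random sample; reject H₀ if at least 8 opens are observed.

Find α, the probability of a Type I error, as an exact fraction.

Under H₀, S ~ Binomial(12, 3/5), and α = P(S ≥ 8).
P(S ≥ 8) = Σ_{j=8}^{12} C(12,j)·(3/5)^j·(2/5)^{12-j} = 21395421/48828125.

21395421/48828125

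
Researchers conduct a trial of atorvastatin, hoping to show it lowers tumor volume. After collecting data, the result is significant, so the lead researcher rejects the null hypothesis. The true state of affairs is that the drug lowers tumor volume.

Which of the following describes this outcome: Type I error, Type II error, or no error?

The conventional null hypothesis here is that the drug has no effect on tumor volume.
The test rejected a false H₀ — the decision matches the true state.

Neither — the decision is correct.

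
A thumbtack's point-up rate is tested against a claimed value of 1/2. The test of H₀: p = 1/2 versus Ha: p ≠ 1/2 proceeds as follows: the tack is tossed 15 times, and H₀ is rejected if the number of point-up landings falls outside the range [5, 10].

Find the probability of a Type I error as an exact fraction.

Under H₀, S ~ Binomial(15, 1/2); α is the probability of landing in either tail, P(S ≤ 4) + P(S ≥ 11).
The two tails are symmetric, so α = 2·(1 + 15 + 105 + 455 + 1365)/2^15 = 3882/32768 = 1941/16384.

1941/16384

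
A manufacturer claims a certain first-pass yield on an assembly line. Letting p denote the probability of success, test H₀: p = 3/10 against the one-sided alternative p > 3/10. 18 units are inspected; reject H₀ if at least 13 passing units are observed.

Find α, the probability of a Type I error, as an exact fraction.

33635315945421/125000000000000000

The Type I error probability is α = P(K ≥ 13) computed under H₀, where K ~ Binomial(18, 3/10).
Adding the binomial terms for j = 13 through 18 with p = 3/10 yields 33635315945421/125000000000000000.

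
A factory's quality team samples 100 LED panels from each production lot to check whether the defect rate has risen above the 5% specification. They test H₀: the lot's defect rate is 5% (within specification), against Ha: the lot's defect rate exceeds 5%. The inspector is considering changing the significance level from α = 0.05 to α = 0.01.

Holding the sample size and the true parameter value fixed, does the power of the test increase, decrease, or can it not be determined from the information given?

It decreases.

Lowering α raises the bar for rejection; under Ha, the test now fails to reject on outcomes it previously would have rejected.
Since power = 1 − β and β increases, power decreases.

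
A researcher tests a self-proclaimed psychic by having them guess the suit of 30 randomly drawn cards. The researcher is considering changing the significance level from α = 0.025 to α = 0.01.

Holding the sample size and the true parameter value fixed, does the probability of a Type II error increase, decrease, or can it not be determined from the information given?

A smaller α moves the rejection region further into the tail. With the alternative true, more outcomes now fall outside the rejection region, so failing to reject becomes more likely.

It increases.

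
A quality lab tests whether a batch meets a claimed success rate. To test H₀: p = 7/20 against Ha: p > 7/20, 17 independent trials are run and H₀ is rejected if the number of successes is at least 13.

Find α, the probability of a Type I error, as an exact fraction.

Under H₀, X ~ Binomial(17, 7/20), and α = P(X ≥ 13).
Summing C(17,j)(7/20)^j(13/20)^{17−j} for j = 13,…,17 gives 192899528156639731/327680000000000000000.

192899528156639731/327680000000000000000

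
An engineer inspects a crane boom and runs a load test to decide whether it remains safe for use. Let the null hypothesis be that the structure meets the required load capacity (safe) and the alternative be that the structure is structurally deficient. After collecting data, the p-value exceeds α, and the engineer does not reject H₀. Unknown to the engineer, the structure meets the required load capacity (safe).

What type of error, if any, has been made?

No error — this is a correct decision.

The test retained a true H₀ — the decision matches the true state.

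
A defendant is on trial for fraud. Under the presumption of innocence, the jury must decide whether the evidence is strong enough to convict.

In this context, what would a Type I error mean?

A Type I error would mean concluding that the defendant is guilty when in fact the defendant is innocent.

With the conventional null hypothesis that the defendant is innocent:
A Type I error is rejecting H₀ when H₀ is true.
Here that means convicting the defendant when actually the defendant is innocent.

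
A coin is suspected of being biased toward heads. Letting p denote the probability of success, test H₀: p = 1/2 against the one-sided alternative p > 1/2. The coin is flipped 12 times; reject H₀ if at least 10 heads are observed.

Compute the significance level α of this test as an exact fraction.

Under H₀, X ~ Binomial(12, 1/2), and α = P(X ≥ 10).
That's C(12,10) + C(12,11) + C(12,12) over 2^12, i.e. (66 + 12 + 1)/4096 = 79/4096.

79/4096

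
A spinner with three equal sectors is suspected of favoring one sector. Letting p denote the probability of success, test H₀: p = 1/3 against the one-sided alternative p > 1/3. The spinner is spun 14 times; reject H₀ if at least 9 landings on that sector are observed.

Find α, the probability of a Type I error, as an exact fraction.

9265/531441

α = P(reject H₀ | H₀ true) = P(Y ≥ 9 | p = 1/3), with Y ~ Binomial(14, 1/3).
Summing C(14,j)(1/3)^j(2/3)^{14−j} for j = 9,…,14 gives 9265/531441.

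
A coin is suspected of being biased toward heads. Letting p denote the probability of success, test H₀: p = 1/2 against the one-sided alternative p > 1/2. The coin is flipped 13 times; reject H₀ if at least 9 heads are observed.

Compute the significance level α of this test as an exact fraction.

1093/8192

Under H₀, K ~ Binomial(13, 1/2), and α = P(K ≥ 9).
Summing the upper tail: (715 + 286 + 78 + 13 + 1) / 2^13 = 1093/8192.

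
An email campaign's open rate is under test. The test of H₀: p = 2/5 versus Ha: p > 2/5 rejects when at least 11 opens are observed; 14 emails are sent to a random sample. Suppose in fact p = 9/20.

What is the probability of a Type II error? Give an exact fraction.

Under the alternative p = 9/20, K ~ Binomial(14, 9/20); β is the probability the test does not reject, P(K < 11).
Equivalently, β = 1 − P(K ≥ 11) = 809836111480091663/819200000000000000.

809836111480091663/819200000000000000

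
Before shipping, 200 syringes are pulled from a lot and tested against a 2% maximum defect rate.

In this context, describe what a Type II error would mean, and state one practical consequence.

A Type II error would mean concluding that the lot's defect rate is 2% (within specification) (or at least failing to establish that the lot's defect rate exceeds 2%) when in fact the lot's defect rate exceeds 2%. Consequence: defective units reach the field, triggering recalls or failures.

With the conventional null hypothesis that the lot's defect rate is 2% (within specification):
A Type II error is failing to reject H₀ when H₀ is false.
Here that means accepting the lot and shipping it when actually the lot's defect rate exceeds 2%.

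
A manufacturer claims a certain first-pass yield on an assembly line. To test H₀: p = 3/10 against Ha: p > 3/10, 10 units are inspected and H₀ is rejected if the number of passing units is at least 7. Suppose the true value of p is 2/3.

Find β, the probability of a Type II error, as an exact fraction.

β = P(fail to reject H₀ | Ha true) = P(K ≤ 6 | p = 2/3), K ~ Binomial(10, 2/3).
Equivalently, β = 1 − P(K ≥ 7) = 8675/19683.

8675/19683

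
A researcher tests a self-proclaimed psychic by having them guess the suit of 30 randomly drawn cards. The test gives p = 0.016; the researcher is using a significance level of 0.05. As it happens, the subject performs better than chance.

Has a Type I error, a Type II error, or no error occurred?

Neither — the decision is correct.

The conventional null hypothesis is that the subject is guessing at random (p = 1/4).
Since p = 0.016 < α = 0.05, H₀ is rejected.
H₀ is false (actually the subject performs better than chance).
The decision matches the true state — no error.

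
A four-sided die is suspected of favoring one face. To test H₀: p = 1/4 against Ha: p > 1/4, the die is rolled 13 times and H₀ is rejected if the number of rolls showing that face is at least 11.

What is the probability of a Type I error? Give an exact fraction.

The Type I error probability is α = P(Y ≥ 11) computed under H₀, where Y ~ Binomial(13, 1/4).
Summing C(13,j)(1/4)^j(3/4)^{13−j} for j = 11,…,13 gives 371/33554432.

371/33554432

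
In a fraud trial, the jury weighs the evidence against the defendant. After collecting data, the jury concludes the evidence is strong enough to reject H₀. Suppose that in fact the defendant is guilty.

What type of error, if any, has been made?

The conventional null hypothesis here is that the defendant is innocent.
The test rejected a false H₀ — the decision matches the true state.

No error — this is a correct decision.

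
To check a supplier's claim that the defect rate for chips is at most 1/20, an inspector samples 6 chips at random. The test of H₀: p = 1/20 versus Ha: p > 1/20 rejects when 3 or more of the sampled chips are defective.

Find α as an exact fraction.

14271/6400000

Under H₀, K ~ Binomial(6, 1/20); the Type I error rate is P(K ≥ 3).
Via the complement, α = 1 − Σ_{j=0}^{2} C(6,j)(1/20)^j(19/20)^{6-j} = 14271/6400000.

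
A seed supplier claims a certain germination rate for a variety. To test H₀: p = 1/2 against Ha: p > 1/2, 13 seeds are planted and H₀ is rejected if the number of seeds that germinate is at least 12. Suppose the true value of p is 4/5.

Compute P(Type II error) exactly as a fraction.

Under the alternative p = 4/5, Y ~ Binomial(13, 4/5); β is the probability the test does not reject, P(Y < 12).
Summing C(13,j)·(4/5)^j·(1/5)^{13-j} for j = 0..11 gives 935490453/1220703125.

935490453/1220703125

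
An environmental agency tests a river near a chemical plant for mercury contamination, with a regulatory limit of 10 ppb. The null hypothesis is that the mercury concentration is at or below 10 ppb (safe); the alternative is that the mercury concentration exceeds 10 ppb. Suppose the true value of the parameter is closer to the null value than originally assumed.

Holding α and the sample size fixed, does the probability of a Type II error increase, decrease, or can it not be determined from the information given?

A smaller departure from H₀ means the test statistic under Ha is distributed closer to where it would be under H₀; rejection becomes less likely.

It increases.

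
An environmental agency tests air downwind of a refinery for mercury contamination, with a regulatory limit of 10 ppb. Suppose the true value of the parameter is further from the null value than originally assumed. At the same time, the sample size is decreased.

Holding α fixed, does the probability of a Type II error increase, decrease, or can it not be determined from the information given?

The first change alone would make β decrease; the second alone would make β increase. Which effect dominates depends on the magnitudes, which are not given.

Cannot be determined from the information given.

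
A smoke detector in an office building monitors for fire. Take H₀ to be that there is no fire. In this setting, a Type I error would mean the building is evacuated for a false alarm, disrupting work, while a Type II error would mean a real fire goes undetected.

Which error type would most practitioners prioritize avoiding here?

The Type II consequence (a real fire goes undetected) is more severe than the Type I consequence (the building is evacuated for a false alarm, disrupting work).

Type II error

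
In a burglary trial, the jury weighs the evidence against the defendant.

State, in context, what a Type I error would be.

With the conventional null hypothesis that the defendant is innocent:
A Type I error is rejecting H₀ when H₀ is true.
Here that means convicting the defendant when actually the defendant is innocent.

A Type I error would mean concluding that the defendant is guilty when in fact the defendant is innocent.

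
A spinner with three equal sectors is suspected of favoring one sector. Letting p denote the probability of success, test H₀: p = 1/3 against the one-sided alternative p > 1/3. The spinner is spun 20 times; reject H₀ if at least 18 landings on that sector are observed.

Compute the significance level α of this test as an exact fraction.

89/387420489

Under H₀, K ~ Binomial(20, 1/3), and α = P(K ≥ 18).
Summing C(20,j)(1/3)^j(2/3)^{20−j} for j = 18,…,20 gives 89/387420489.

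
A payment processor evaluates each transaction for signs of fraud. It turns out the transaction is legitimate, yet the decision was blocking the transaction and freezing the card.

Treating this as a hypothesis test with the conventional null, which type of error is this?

Type I error

The null hypothesis here is that the transaction is legitimate.
'Blocking the transaction and freezing the card' corresponds to rejecting H₀.
H₀ was rejected but H₀ is true — a Type I error (false positive).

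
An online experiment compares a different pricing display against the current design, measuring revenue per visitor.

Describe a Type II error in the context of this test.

A Type II error would mean concluding that the new design has no effect on revenue per visitor (or at least failing to establish that the new design increases revenue per visitor) when in fact the new design increases revenue per visitor.

With the conventional null hypothesis that the new design has no effect on revenue per visitor:
A Type II error is failing to reject H₀ when H₀ is false.
Here that means keeping the current design when actually the new design increases revenue per visitor.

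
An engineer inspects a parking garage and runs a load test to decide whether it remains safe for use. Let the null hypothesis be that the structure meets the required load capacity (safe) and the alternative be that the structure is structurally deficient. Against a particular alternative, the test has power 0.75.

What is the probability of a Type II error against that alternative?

0.25

Power = 1 − β, so β = 1 − 0.75 = 0.25.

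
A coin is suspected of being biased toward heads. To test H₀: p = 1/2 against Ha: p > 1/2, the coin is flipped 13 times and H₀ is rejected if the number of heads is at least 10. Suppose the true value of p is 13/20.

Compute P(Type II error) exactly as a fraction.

A Type II error is failing to reject when Ha holds: with p = 13/20, β = P(Y ≤ 9).
Summing C(13,j)·(13/20)^j·(7/20)^{13-j} for j = 0..9 gives 739046497348117/1024000000000000.

739046497348117/1024000000000000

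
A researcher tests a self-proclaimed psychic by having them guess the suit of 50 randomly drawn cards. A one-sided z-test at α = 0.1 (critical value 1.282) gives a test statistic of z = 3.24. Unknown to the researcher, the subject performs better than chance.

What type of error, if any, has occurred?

The conventional null hypothesis is that the subject is guessing at random (p = 1/4).
Since z = 3.24 > z* = 1.282, H₀ is rejected.
H₀ is false (actually the subject performs better than chance).
The decision matches the true state — no error.

No error — this is a correct decision.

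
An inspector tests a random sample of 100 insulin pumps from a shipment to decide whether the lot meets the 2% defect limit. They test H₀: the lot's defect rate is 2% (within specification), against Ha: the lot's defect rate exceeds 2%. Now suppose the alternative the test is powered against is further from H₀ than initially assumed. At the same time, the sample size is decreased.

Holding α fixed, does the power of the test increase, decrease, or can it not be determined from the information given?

The first change alone would make β decrease; the second alone would make β increase. Which effect dominates depends on the magnitudes, which are not given.
Since power = 1 − β, the effect on power is likewise indeterminate.

Cannot be determined from the information given.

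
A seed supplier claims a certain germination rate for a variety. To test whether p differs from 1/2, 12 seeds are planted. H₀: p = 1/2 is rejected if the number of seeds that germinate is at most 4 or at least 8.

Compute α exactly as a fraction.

The significance level is the null-hypothesis probability of the rejection region {≤4} ∪ {≥8}.
Each tail has probability (1 + 12 + 66 + 220 + 495)/4096; doubling gives α = 1588/4096 = 397/1024.

397/1024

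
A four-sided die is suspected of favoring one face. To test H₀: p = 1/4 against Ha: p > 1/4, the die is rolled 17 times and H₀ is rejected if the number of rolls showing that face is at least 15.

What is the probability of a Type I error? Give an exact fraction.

The Type I error probability is α = P(S ≥ 15) computed under H₀, where S ~ Binomial(17, 1/4).
Adding the binomial terms for j = 15 through 17 with p = 1/4 yields 319/4294967296.

319/4294967296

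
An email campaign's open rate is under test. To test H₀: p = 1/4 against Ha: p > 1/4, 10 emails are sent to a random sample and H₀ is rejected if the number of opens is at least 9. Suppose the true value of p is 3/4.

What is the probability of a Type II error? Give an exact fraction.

Under the alternative p = 3/4, Y ~ Binomial(10, 3/4); β is the probability the test does not reject, P(Y < 9).
Adding the binomial probabilities P(Y=0)+…+P(Y=8) at p = 3/4 gives 792697/1048576.

792697/1048576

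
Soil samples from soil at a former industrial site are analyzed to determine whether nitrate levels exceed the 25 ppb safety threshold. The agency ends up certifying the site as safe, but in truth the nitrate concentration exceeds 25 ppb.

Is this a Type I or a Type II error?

The null hypothesis here is that the nitrate concentration is at or below 25 ppb (safe).
'Certifying the site as safe' corresponds to failing to reject H₀.
H₀ was not rejected but H₀ is false — a Type II error (false negative).

Type II error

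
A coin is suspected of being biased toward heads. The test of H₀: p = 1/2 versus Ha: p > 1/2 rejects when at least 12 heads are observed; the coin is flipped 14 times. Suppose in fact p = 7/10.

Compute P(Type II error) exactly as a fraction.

A Type II error is failing to reject when Ha holds: with p = 7/10, β = P(X ≤ 11).
Summing C(14,j)·(7/10)^j·(3/10)^{14-j} for j = 0..11 gives 41958212136219/50000000000000.

41958212136219/50000000000000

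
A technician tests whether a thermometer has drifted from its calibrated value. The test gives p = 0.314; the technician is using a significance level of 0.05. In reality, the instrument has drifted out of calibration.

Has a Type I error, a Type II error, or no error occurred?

Type II error

The conventional null hypothesis is that the instrument is correctly calibrated.
Since p = 0.314 ≥ α = 0.05, H₀ is not rejected.
H₀ is false (actually the instrument has drifted out of calibration).
Failing to reject a false H₀ is a Type II error.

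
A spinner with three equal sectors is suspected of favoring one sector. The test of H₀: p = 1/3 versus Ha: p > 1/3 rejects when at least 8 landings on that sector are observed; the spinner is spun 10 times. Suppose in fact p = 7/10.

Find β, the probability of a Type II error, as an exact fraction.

771521517/1250000000

Under the alternative p = 7/10, K ~ Binomial(10, 7/10); β is the probability the test does not reject, P(K < 8).
Equivalently, β = 1 − P(K ≥ 8) = 771521517/1250000000.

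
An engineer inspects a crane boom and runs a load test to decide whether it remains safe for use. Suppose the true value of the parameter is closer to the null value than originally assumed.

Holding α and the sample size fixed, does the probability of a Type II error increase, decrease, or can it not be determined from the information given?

It increases.

A smaller true effect puts the Ha sampling distribution closer to H₀, so more of it falls in the non-rejection region.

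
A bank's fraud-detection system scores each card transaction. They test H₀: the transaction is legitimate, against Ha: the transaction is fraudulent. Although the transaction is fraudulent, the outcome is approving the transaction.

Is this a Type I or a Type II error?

'Approving the transaction' corresponds to failing to reject H₀.
H₀ was not rejected but H₀ is false — a Type II error (false negative).

Type II error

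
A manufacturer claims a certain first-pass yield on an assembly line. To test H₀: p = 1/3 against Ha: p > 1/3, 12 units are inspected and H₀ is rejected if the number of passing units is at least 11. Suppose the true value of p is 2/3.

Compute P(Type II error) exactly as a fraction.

502769/531441

Under the alternative p = 2/3, Y ~ Binomial(12, 2/3); β is the probability the test does not reject, P(Y < 11).
Equivalently, β = 1 − P(Y ≥ 11) = 502769/531441.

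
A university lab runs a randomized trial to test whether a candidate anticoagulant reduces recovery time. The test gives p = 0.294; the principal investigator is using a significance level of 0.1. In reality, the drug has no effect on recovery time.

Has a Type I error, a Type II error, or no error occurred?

The conventional null hypothesis is that the drug has no effect on recovery time.
Since p = 0.294 ≥ α = 0.1, H₀ is not rejected.
H₀ is true (actually the drug has no effect on recovery time).
The decision matches the true state — no error.

No error — this is a correct decision.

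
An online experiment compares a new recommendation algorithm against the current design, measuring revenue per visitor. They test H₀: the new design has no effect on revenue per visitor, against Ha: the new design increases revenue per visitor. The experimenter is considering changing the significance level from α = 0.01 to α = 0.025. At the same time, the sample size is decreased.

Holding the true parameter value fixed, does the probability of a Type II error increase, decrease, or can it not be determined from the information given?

Cannot be determined from the information given.

The first change alone would make β decrease; the second alone would make β increase. Which effect dominates depends on the magnitudes, which are not given.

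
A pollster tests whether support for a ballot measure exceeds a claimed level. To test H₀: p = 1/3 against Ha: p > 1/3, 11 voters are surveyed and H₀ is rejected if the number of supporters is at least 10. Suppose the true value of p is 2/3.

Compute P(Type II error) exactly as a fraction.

163835/177147

Under the alternative p = 2/3, X ~ Binomial(11, 2/3); β is the probability the test does not reject, P(X < 10).
Adding the binomial probabilities P(X=0)+…+P(X=9) at p = 2/3 gives 163835/177147.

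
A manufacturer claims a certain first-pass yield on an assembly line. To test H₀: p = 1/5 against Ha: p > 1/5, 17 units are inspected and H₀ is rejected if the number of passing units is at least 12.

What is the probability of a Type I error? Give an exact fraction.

6991557/762939453125

The Type I error probability is α = P(Y ≥ 12) computed under H₀, where Y ~ Binomial(17, 1/5).
Adding the binomial terms for j = 12 through 17 with p = 1/5 yields 6991557/762939453125.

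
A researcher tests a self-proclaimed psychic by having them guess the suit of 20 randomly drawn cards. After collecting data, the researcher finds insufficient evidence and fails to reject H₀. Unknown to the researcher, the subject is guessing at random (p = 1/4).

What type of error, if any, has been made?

No error — this is a correct decision.

The conventional null hypothesis here is that the subject is guessing at random (p = 1/4).
The test retained a true H₀ — the decision matches the true state.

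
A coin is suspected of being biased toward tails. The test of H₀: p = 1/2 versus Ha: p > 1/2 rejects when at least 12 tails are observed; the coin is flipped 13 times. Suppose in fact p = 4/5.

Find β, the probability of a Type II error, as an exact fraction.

β = P(fail to reject H₀ | Ha true) = P(Y ≤ 11 | p = 4/5), Y ~ Binomial(13, 4/5).
Equivalently, β = 1 − P(Y ≥ 12) = 935490453/1220703125.

935490453/1220703125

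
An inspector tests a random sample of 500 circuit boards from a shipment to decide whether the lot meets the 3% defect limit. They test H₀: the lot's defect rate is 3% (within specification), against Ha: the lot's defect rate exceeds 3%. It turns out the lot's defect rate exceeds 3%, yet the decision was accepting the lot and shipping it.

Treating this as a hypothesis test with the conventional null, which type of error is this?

Type II error

'Accepting the lot and shipping it' corresponds to failing to reject H₀.
H₀ was not rejected but H₀ is false — a Type II error (false negative).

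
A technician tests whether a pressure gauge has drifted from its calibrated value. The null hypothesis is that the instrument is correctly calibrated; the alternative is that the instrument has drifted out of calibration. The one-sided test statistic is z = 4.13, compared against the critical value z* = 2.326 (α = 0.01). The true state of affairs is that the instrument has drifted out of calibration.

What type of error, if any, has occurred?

No error — this is a correct decision.

Since z = 4.13 > z* = 2.326, H₀ is rejected.
H₀ is false (actually the instrument has drifted out of calibration).
The decision matches the true state — no error.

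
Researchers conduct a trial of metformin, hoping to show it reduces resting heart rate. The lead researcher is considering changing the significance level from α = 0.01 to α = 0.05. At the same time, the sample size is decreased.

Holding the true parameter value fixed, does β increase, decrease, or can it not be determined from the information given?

Cannot be determined from the information given.

The first change alone would make β decrease; the second alone would make β increase. Which effect dominates depends on the magnitudes, which are not given.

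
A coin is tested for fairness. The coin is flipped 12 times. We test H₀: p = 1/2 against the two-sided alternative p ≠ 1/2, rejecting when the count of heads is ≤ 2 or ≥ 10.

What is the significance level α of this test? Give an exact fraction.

Under H₀, Y ~ Binomial(12, 1/2); α is the probability of landing in either tail, P(Y ≤ 2) + P(Y ≥ 10).
The two tails are symmetric, so α = 2·(1 + 12 + 66)/2^12 = 158/4096 = 79/2048.

79/2048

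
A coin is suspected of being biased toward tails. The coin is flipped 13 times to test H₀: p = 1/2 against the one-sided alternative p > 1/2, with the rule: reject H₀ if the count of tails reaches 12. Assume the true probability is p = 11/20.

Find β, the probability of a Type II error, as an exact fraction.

636861571623279/640000000000000

β = P(fail to reject H₀ | Ha true) = P(K ≤ 11 | p = 11/20), K ~ Binomial(13, 11/20).
Summing C(13,j)·(11/20)^j·(9/20)^{13-j} for j = 0..11 gives 636861571623279/640000000000000.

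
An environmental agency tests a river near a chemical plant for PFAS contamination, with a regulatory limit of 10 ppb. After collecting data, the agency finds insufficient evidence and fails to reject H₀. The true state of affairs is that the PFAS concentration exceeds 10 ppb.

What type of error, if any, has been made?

The conventional null hypothesis here is that the PFAS concentration is at or below 10 ppb (safe).
H₀ was not rejected, but H₀ is actually false.
Failing to reject a false null hypothesis is a Type II error (false negative).

Type II error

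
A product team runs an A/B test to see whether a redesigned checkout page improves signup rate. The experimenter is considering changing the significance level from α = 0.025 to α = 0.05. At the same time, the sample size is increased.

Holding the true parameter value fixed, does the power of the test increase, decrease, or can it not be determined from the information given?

It increases.

A larger α widens the rejection region, so when the alternative is true more outcomes lead to rejection — failing to reject becomes less likely. More data shrinks sampling variability; the test statistic under Ha concentrates further from the null value, making rejection more likely. Both changes push β in the same direction.
Since power = 1 − β and β decreases, power increases.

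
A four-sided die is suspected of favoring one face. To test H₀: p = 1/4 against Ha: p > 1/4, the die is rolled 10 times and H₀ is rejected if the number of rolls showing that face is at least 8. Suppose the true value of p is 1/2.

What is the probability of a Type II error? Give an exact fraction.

121/128

β = P(fail to reject H₀ | Ha true) = P(K ≤ 7 | p = 1/2), K ~ Binomial(10, 1/2).
Summing C(10,j)·(1/2)^j·(1/2)^{10-j} for j = 0..7 gives 121/128.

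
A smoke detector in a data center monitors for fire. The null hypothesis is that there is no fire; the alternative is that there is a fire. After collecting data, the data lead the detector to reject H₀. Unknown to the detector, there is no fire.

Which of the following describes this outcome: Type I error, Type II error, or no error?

H₀ was rejected, but H₀ is actually true.
Rejecting a true null hypothesis is a Type I error (false positive).

Type I error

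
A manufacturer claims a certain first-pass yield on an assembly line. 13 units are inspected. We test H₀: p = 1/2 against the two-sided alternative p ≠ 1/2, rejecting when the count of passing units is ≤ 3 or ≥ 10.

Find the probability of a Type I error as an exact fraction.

α = P(Y ≤ 3 or Y ≥ 10 | p = 1/2), Y ~ Binomial(13, 1/2).
By symmetry, α = 2·P(Y ≤ 3) = 2·(1 + 13 + 78 + 286)/8192 = 756/8192 = 189/2048.

189/2048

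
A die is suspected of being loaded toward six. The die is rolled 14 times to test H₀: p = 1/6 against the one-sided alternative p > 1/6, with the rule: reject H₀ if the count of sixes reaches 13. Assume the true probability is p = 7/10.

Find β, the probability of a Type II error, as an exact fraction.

95252438490057/100000000000000

Under the alternative p = 7/10, Y ~ Binomial(14, 7/10); β is the probability the test does not reject, P(Y < 13).
Equivalently, β = 1 − P(Y ≥ 13) = 95252438490057/100000000000000.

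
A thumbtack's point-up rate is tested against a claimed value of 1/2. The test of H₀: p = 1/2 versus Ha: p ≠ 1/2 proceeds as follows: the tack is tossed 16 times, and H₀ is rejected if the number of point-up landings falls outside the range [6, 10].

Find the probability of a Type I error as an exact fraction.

6885/32768

The significance level is the null-hypothesis probability of the rejection region {≤5} ∪ {≥11}.
By symmetry, α = 2·P(Y ≤ 5) = 2·(1 + 16 + 120 + 560 + 1820 + 4368)/65536 = 13770/65536 = 6885/32768.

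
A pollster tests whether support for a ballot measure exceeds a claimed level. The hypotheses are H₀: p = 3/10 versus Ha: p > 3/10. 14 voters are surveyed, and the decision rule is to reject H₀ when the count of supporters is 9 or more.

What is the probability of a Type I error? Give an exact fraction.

828852291297/100000000000000

The Type I error probability is α = P(Y ≥ 9) computed under H₀, where Y ~ Binomial(14, 3/10).
P(Y ≥ 9) = Σ_{j=9}^{14} C(14,j)·(3/10)^j·(7/10)^{14-j} = 828852291297/100000000000000.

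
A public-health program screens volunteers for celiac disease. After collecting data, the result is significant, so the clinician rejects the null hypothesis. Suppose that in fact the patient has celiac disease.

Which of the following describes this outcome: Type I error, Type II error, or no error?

Neither — the decision is correct.

The conventional null hypothesis here is that the patient does not have celiac disease.
The test rejected a false H₀ — the decision matches the true state.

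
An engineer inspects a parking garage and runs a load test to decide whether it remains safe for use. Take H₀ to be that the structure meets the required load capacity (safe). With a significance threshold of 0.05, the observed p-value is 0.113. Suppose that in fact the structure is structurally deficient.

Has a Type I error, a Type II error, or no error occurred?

Type II error

Since p = 0.113 ≥ α = 0.05, H₀ is not rejected.
H₀ is false (actually the structure is structurally deficient).
Failing to reject a false H₀ is a Type II error.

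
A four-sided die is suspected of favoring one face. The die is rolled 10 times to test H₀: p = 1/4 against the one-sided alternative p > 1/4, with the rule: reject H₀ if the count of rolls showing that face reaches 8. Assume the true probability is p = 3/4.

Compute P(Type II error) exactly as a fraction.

124363/262144

A Type II error is failing to reject when Ha holds: with p = 3/4, β = P(Y ≤ 7).
Adding the binomial probabilities P(Y=0)+…+P(Y=7) at p = 3/4 gives 124363/262144.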